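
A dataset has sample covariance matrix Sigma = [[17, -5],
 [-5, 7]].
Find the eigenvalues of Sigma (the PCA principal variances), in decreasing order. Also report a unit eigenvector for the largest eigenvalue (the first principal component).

Step 1 — characteristic polynomial of 2×2 Sigma:
  det(Sigma - λI) = λ² - trace · λ + det = 0.
  trace = 17 + 7 = 24, det = 17·7 - (-5)² = 94.
Step 2 — discriminant:
  Δ = trace² - 4·det = 576 - 376 = 200.
Step 3 — eigenvalues:
  λ = (trace ± √Δ)/2 = (24 ± 14.1421)/2,
  λ_1 = 19.0711,  λ_2 = 4.9289.

Step 4 — unit eigenvector for λ_1: solve (Sigma - λ_1 I)v = 0. First row:
  (17 - 19.0711)·v_x + (-5)·v_y = 0, i.e. (-2.0711)·v_x + (-5)·v_y = 0,
  so v ∝ (b, λ_1 - a) = (-5, 2.0711); multiply by -1 so the first entry is positive: u = (5, -2.0711).
  ||u|| = √((5)² + (-2.0711)²) = √(29.2893) ≈ 5.412,
  v_1 = u/||u|| ≈ (0.9239, -0.3827) (||v_1|| = 1).

λ_1 = 19.0711,  λ_2 = 4.9289;  v_1 ≈ (0.9239, -0.3827)


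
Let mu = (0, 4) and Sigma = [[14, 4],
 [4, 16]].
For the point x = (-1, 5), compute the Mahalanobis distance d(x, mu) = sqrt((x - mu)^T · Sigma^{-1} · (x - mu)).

Step 1 — centre the observation: (x - mu) = (-1, 1).

Step 2 — invert Sigma. det(Sigma) = 14·16 - (4)² = 208.
  Sigma^{-1} = (1/det) · [[d, -b], [-b, a]] = [[0.0769, -0.0192],
 [-0.0192, 0.0673]].

Step 3 — form the quadratic (x - mu)^T · Sigma^{-1} · (x - mu):
  Sigma^{-1} · (x - mu) = (-0.0962, 0.0865).
  (x - mu)^T · [Sigma^{-1} · (x - mu)] = (-1)·(-0.0962) + (1)·(0.0865) = 0.1827.

Step 4 — take square root: d = √(0.1827) ≈ 0.4274.

d(x, mu) = √(0.1827) ≈ 0.4274


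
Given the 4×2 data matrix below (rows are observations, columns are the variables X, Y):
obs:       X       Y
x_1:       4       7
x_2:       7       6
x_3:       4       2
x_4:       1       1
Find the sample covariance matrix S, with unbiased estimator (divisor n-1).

Step 1 — column means:
  mean(X) = (4 + 7 + 4 + 1) / 4 = 16/4 = 4
  mean(Y) = (7 + 6 + 2 + 1) / 4 = 16/4 = 4

Step 2 — sample covariance S[i,j] = (1/(n-1)) · Σ_k (x_{k,i} - mean_i) · (x_{k,j} - mean_j), with n-1 = 3.
  S[X,X] = ((0)·(0) + (3)·(3) + (0)·(0) + (-3)·(-3)) / 3 = 18/3 = 6
  S[X,Y] = ((0)·(3) + (3)·(2) + (0)·(-2) + (-3)·(-3)) / 3 = 15/3 = 5
  S[Y,Y] = ((3)·(3) + (2)·(2) + (-2)·(-2) + (-3)·(-3)) / 3 = 26/3 = 8.6667

S is symmetric (S[j,i] = S[i,j]). Assembling:

S = [[6, 5],
 [5, 8.6667]]


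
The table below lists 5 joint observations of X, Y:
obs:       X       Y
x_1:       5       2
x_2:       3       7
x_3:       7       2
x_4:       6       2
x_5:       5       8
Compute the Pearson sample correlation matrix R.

Step 1 — column means:
  mean(X) = (5 + 3 + 7 + 6 + 5) / 5 = 26/5 = 5.2
  mean(Y) = (2 + 7 + 2 + 2 + 8) / 5 = 21/5 = 4.2

Step 2 — sample variances and covariances s[i,j] = (1/(n-1)) · Σ_k (x_{k,i} - mean_i) · (x_{k,j} - mean_j), with n-1 = 4:
  s[X,X] = ((-0.2)·(-0.2) + (-2.2)·(-2.2) + (1.8)·(1.8) + (0.8)·(0.8) + (-0.2)·(-0.2)) / 4 = 8.8/4 = 2.2
  s[X,Y] = ((-0.2)·(-2.2) + (-2.2)·(2.8) + (1.8)·(-2.2) + (0.8)·(-2.2) + (-0.2)·(3.8)) / 4 = -12.2/4 = -3.05
  s[Y,Y] = ((-2.2)·(-2.2) + (2.8)·(2.8) + (-2.2)·(-2.2) + (-2.2)·(-2.2) + (3.8)·(3.8)) / 4 = 36.8/4 = 9.2
  Sample standard deviations s_i = √(s[i,i]):
  s(X) = √(2.2) = 1.4832
  s(Y) = √(9.2) = 3.0332

Step 3 — r_{ij} = s_{ij} / (s_i · s_j):
  r[X,X] = 1 (diagonal).
  r[X,Y] = -3.05 / (1.4832 · 3.0332) = -3.05 / 4.4989 = -0.6779
  r[Y,Y] = 1 (diagonal).

R is symmetric with unit diagonal. Assembling:

R = [[1, -0.6779],
 [-0.6779, 1]]


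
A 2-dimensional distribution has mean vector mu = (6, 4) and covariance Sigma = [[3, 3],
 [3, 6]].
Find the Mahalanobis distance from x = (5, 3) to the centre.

Step 1 — centre the observation: (x - mu) = (-1, -1).

Step 2 — invert Sigma. det(Sigma) = 3·6 - (3)² = 9.
  Sigma^{-1} = (1/det) · [[d, -b], [-b, a]] = [[0.6667, -0.3333],
 [-0.3333, 0.3333]].

Step 3 — form the quadratic (x - mu)^T · Sigma^{-1} · (x - mu):
  Sigma^{-1} · (x - mu) = (-0.3333, 0).
  (x - mu)^T · [Sigma^{-1} · (x - mu)] = (-1)·(-0.3333) + (-1)·(0) = 0.3333.

Step 4 — take square root: d = √(0.3333) ≈ 0.5774.

d(x, mu) = √(0.3333) ≈ 0.5774


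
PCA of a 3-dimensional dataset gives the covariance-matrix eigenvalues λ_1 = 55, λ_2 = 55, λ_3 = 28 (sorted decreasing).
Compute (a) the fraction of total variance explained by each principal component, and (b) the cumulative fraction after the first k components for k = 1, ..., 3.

Step 1 — total variance = trace(Sigma) = Σ λ_i = 55 + 55 + 28 = 138.

Step 2 — fraction explained by component i = λ_i / Σ λ:
  PC1: 55/138 = 0.3986
  PC2: 55/138 = 0.3986
  PC3: 28/138 = 0.2029

Step 3 — cumulative fraction after k components = (λ_1 + ... + λ_k) / Σ λ:
  k = 1: 55/138 = 0.3986
  k = 2: (55 + 55)/138 = 110/138 = 0.7971
  k = 3: (55 + 55 + 28)/138 = 138/138 = 1

Summary (fraction, with percent):

explained: PC1 0.3986 (39.86%), PC2 0.3986 (39.86%), PC3 0.2029 (20.29%);  cumulative: 0.3986, 0.7971, 1


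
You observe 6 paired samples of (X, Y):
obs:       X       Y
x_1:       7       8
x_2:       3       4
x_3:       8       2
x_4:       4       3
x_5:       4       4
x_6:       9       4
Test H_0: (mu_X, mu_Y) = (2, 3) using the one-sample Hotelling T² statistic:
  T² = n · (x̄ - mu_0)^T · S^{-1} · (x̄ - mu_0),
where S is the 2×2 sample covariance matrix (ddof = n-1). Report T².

Step 1 — sample mean vector:
  mean(X) = (7 + 3 + 8 + 4 + 4 + 9) / 6 = 35/6 = 5.8333
  mean(Y) = (8 + 4 + 2 + 3 + 4 + 4) / 6 = 25/6 = 4.1667
  x̄ = (5.8333, 4.1667),  deviation x̄ - mu_0 = (5.8333, 4.1667) - (2, 3) = (3.8333, 1.1667).

Step 2 — sample covariance matrix, S[i,j] = (1/(n-1)) · Σ_k (x_{k,i} - mean_i) · (x_{k,j} - mean_j), divisor n-1 = 5:
  S[X,X] = ((1.1667)·(1.1667) + (-2.8333)·(-2.8333) + (2.1667)·(2.1667) + (-1.8333)·(-1.8333) + (-1.8333)·(-1.8333) + (3.1667)·(3.1667)) / 5 = 30.8333/5 = 6.1667
  S[X,Y] = ((1.1667)·(3.8333) + (-2.8333)·(-0.1667) + (2.1667)·(-2.1667) + (-1.8333)·(-1.1667) + (-1.8333)·(-0.1667) + (3.1667)·(-0.1667)) / 5 = 2.1667/5 = 0.4333
  S[Y,Y] = ((3.8333)·(3.8333) + (-0.1667)·(-0.1667) + (-2.1667)·(-2.1667) + (-1.1667)·(-1.1667) + (-0.1667)·(-0.1667) + (-0.1667)·(-0.1667)) / 5 = 20.8333/5 = 4.1667
  S = [[6.1667, 0.4333],
 [0.4333, 4.1667]].

Step 3 — invert S. det(S) = 6.1667·4.1667 - (0.4333)² = 25.5067.
  S^{-1} = (1/det) · [[d, -b], [-b, a]] = [[0.1634, -0.017],
 [-0.017, 0.2418]].

Step 4 — quadratic form (x̄ - mu_0)^T · S^{-1} · (x̄ - mu_0):
  S^{-1} · (x̄ - mu_0) = (0.6064, 0.2169),
  (x̄ - mu_0)^T · [...] = (3.8333)·(0.6064) + (1.1667)·(0.2169) = 2.5775.

Step 5 — scale by n: T² = 6 · 2.5775 = 15.4652.

T² ≈ 15.4652


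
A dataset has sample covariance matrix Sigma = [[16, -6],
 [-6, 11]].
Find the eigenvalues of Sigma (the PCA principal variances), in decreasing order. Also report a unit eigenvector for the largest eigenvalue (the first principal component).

Step 1 — characteristic polynomial of 2×2 Sigma:
  det(Sigma - λI) = λ² - trace · λ + det = 0.
  trace = 16 + 11 = 27, det = 16·11 - (-6)² = 140.
Step 2 — discriminant:
  Δ = trace² - 4·det = 729 - 560 = 169.
Step 3 — eigenvalues:
  λ = (trace ± √Δ)/2 = (27 ± 13)/2,
  λ_1 = 20,  λ_2 = 7.

Step 4 — unit eigenvector for λ_1: solve (Sigma - λ_1 I)v = 0. First row:
  (16 - 20)·v_x + (-6)·v_y = 0, i.e. (-4)·v_x + (-6)·v_y = 0,
  so v ∝ (b, λ_1 - a) = (-6, 4); multiply by -1 so the first entry is positive: u = (6, -4).
  ||u|| = √((6)² + (-4)²) = √(52) ≈ 7.2111,
  v_1 = u/||u|| ≈ (0.8321, -0.5547) (||v_1|| = 1).

λ_1 = 20,  λ_2 = 7;  v_1 ≈ (0.8321, -0.5547)


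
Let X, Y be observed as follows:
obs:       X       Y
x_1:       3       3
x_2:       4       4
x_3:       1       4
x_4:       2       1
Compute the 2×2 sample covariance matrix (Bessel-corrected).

Step 1 — column means:
  mean(X) = (3 + 4 + 1 + 2) / 4 = 10/4 = 2.5
  mean(Y) = (3 + 4 + 4 + 1) / 4 = 12/4 = 3

Step 2 — sample covariance S[i,j] = (1/(n-1)) · Σ_k (x_{k,i} - mean_i) · (x_{k,j} - mean_j), with n-1 = 3.
  S[X,X] = ((0.5)·(0.5) + (1.5)·(1.5) + (-1.5)·(-1.5) + (-0.5)·(-0.5)) / 3 = 5/3 = 1.6667
  S[X,Y] = ((0.5)·(0) + (1.5)·(1) + (-1.5)·(1) + (-0.5)·(-2)) / 3 = 1/3 = 0.3333
  S[Y,Y] = ((0)·(0) + (1)·(1) + (1)·(1) + (-2)·(-2)) / 3 = 6/3 = 2

S is symmetric (S[j,i] = S[i,j]). Assembling:

S = [[1.6667, 0.3333],
 [0.3333, 2]]


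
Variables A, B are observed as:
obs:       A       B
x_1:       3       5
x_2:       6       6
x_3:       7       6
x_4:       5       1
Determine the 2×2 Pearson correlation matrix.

Step 1 — column means:
  mean(A) = (3 + 6 + 7 + 5) / 4 = 21/4 = 5.25
  mean(B) = (5 + 6 + 6 + 1) / 4 = 18/4 = 4.5

Step 2 — sample variances and covariances s[i,j] = (1/(n-1)) · Σ_k (x_{k,i} - mean_i) · (x_{k,j} - mean_j), with n-1 = 3:
  s[A,A] = ((-2.25)·(-2.25) + (0.75)·(0.75) + (1.75)·(1.75) + (-0.25)·(-0.25)) / 3 = 8.75/3 = 2.9167
  s[A,B] = ((-2.25)·(0.5) + (0.75)·(1.5) + (1.75)·(1.5) + (-0.25)·(-3.5)) / 3 = 3.5/3 = 1.1667
  s[B,B] = ((0.5)·(0.5) + (1.5)·(1.5) + (1.5)·(1.5) + (-3.5)·(-3.5)) / 3 = 17/3 = 5.6667
  Sample standard deviations s_i = √(s[i,i]):
  s(A) = √(2.9167) = 1.7078
  s(B) = √(5.6667) = 2.3805

Step 3 — r_{ij} = s_{ij} / (s_i · s_j):
  r[A,A] = 1 (diagonal).
  r[A,B] = 1.1667 / (1.7078 · 2.3805) = 1.1667 / 4.0654 = 0.287
  r[B,B] = 1 (diagonal).

R is symmetric with unit diagonal. Assembling:

R = [[1, 0.287],
 [0.287, 1]]


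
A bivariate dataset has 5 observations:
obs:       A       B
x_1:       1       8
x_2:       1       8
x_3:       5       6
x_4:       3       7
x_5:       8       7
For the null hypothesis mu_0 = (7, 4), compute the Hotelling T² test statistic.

Step 1 — sample mean vector:
  mean(A) = (1 + 1 + 5 + 3 + 8) / 5 = 18/5 = 3.6
  mean(B) = (8 + 8 + 6 + 7 + 7) / 5 = 36/5 = 7.2
  x̄ = (3.6, 7.2),  deviation x̄ - mu_0 = (3.6, 7.2) - (7, 4) = (-3.4, 3.2).

Step 2 — sample covariance matrix, S[i,j] = (1/(n-1)) · Σ_k (x_{k,i} - mean_i) · (x_{k,j} - mean_j), divisor n-1 = 4:
  S[A,A] = ((-2.6)·(-2.6) + (-2.6)·(-2.6) + (1.4)·(1.4) + (-0.6)·(-0.6) + (4.4)·(4.4)) / 4 = 35.2/4 = 8.8
  S[A,B] = ((-2.6)·(0.8) + (-2.6)·(0.8) + (1.4)·(-1.2) + (-0.6)·(-0.2) + (4.4)·(-0.2)) / 4 = -6.6/4 = -1.65
  S[B,B] = ((0.8)·(0.8) + (0.8)·(0.8) + (-1.2)·(-1.2) + (-0.2)·(-0.2) + (-0.2)·(-0.2)) / 4 = 2.8/4 = 0.7
  S = [[8.8, -1.65],
 [-1.65, 0.7]].

Step 3 — invert S. det(S) = 8.8·0.7 - (-1.65)² = 3.4375.
  S^{-1} = (1/det) · [[d, -b], [-b, a]] = [[0.2036, 0.48],
 [0.48, 2.56]].

Step 4 — quadratic form (x̄ - mu_0)^T · S^{-1} · (x̄ - mu_0):
  S^{-1} · (x̄ - mu_0) = (0.8436, 6.56),
  (x̄ - mu_0)^T · [...] = (-3.4)·(0.8436) + (3.2)·(6.56) = 18.1236.

Step 5 — scale by n: T² = 5 · 18.1236 = 90.6182.

T² ≈ 90.6182


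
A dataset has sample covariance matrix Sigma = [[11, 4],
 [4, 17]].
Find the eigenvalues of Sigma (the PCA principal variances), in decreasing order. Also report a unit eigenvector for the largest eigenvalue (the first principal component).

Step 1 — characteristic polynomial of 2×2 Sigma:
  det(Sigma - λI) = λ² - trace · λ + det = 0.
  trace = 11 + 17 = 28, det = 11·17 - (4)² = 171.
Step 2 — discriminant:
  Δ = trace² - 4·det = 784 - 684 = 100.
Step 3 — eigenvalues:
  λ = (trace ± √Δ)/2 = (28 ± 10)/2,
  λ_1 = 19,  λ_2 = 9.

Step 4 — unit eigenvector for λ_1: solve (Sigma - λ_1 I)v = 0. First row:
  (11 - 19)·v_x + (4)·v_y = 0, i.e. (-8)·v_x + (4)·v_y = 0,
  so v ∝ (b, λ_1 - a) = (4, 8) = u.
  ||u|| = √((4)² + (8)²) = √(80) ≈ 8.9443,
  v_1 = u/||u|| ≈ (0.4472, 0.8944) (||v_1|| = 1).

λ_1 = 19,  λ_2 = 9;  v_1 ≈ (0.4472, 0.8944)


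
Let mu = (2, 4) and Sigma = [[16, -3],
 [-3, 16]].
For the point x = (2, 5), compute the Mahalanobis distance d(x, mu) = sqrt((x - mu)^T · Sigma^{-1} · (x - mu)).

Step 1 — centre the observation: (x - mu) = (0, 1).

Step 2 — invert Sigma. det(Sigma) = 16·16 - (-3)² = 247.
  Sigma^{-1} = (1/det) · [[d, -b], [-b, a]] = [[0.0648, 0.0121],
 [0.0121, 0.0648]].

Step 3 — form the quadratic (x - mu)^T · Sigma^{-1} · (x - mu):
  Sigma^{-1} · (x - mu) = (0.0121, 0.0648).
  (x - mu)^T · [Sigma^{-1} · (x - mu)] = (0)·(0.0121) + (1)·(0.0648) = 0.0648.

Step 4 — take square root: d = √(0.0648) ≈ 0.2545.

d(x, mu) = √(0.0648) ≈ 0.2545


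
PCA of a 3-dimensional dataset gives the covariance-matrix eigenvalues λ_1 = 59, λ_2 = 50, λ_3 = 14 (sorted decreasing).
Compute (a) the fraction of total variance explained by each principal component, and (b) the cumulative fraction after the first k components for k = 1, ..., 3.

Step 1 — total variance = trace(Sigma) = Σ λ_i = 59 + 50 + 14 = 123.

Step 2 — fraction explained by component i = λ_i / Σ λ:
  PC1: 59/123 = 0.4797
  PC2: 50/123 = 0.4065
  PC3: 14/123 = 0.1138

Step 3 — cumulative fraction after k components = (λ_1 + ... + λ_k) / Σ λ:
  k = 1: 59/123 = 0.4797
  k = 2: (59 + 50)/123 = 109/123 = 0.8862
  k = 3: (59 + 50 + 14)/123 = 123/123 = 1

Summary (fraction, with percent):

explained: PC1 0.4797 (47.97%), PC2 0.4065 (40.65%), PC3 0.1138 (11.38%);  cumulative: 0.4797, 0.8862, 1


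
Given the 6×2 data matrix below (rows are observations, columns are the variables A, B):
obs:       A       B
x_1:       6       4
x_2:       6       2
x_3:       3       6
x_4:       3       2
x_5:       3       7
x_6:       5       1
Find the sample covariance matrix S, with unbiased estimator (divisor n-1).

Step 1 — column means:
  mean(A) = (6 + 6 + 3 + 3 + 3 + 5) / 6 = 26/6 = 4.3333
  mean(B) = (4 + 2 + 6 + 2 + 7 + 1) / 6 = 22/6 = 3.6667

Step 2 — sample covariance S[i,j] = (1/(n-1)) · Σ_k (x_{k,i} - mean_i) · (x_{k,j} - mean_j), with n-1 = 5.
  S[A,A] = ((1.6667)·(1.6667) + (1.6667)·(1.6667) + (-1.3333)·(-1.3333) + (-1.3333)·(-1.3333) + (-1.3333)·(-1.3333) + (0.6667)·(0.6667)) / 5 = 11.3333/5 = 2.2667
  S[A,B] = ((1.6667)·(0.3333) + (1.6667)·(-1.6667) + (-1.3333)·(2.3333) + (-1.3333)·(-1.6667) + (-1.3333)·(3.3333) + (0.6667)·(-2.6667)) / 5 = -9.3333/5 = -1.8667
  S[B,B] = ((0.3333)·(0.3333) + (-1.6667)·(-1.6667) + (2.3333)·(2.3333) + (-1.6667)·(-1.6667) + (3.3333)·(3.3333) + (-2.6667)·(-2.6667)) / 5 = 29.3333/5 = 5.8667

S is symmetric (S[j,i] = S[i,j]). Assembling:

S = [[2.2667, -1.8667],
 [-1.8667, 5.8667]]


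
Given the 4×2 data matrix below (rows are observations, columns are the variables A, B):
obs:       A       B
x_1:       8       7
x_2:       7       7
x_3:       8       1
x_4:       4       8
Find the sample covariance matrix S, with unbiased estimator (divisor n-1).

Step 1 — column means:
  mean(A) = (8 + 7 + 8 + 4) / 4 = 27/4 = 6.75
  mean(B) = (7 + 7 + 1 + 8) / 4 = 23/4 = 5.75

Step 2 — sample covariance S[i,j] = (1/(n-1)) · Σ_k (x_{k,i} - mean_i) · (x_{k,j} - mean_j), with n-1 = 3.
  S[A,A] = ((1.25)·(1.25) + (0.25)·(0.25) + (1.25)·(1.25) + (-2.75)·(-2.75)) / 3 = 10.75/3 = 3.5833
  S[A,B] = ((1.25)·(1.25) + (0.25)·(1.25) + (1.25)·(-4.75) + (-2.75)·(2.25)) / 3 = -10.25/3 = -3.4167
  S[B,B] = ((1.25)·(1.25) + (1.25)·(1.25) + (-4.75)·(-4.75) + (2.25)·(2.25)) / 3 = 30.75/3 = 10.25

S is symmetric (S[j,i] = S[i,j]). Assembling:

S = [[3.5833, -3.4167],
 [-3.4167, 10.25]]


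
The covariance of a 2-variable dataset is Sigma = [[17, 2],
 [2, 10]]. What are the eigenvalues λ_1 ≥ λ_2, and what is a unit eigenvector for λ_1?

Step 1 — characteristic polynomial of 2×2 Sigma:
  det(Sigma - λI) = λ² - trace · λ + det = 0.
  trace = 17 + 10 = 27, det = 17·10 - (2)² = 166.
Step 2 — discriminant:
  Δ = trace² - 4·det = 729 - 664 = 65.
Step 3 — eigenvalues:
  λ = (trace ± √Δ)/2 = (27 ± 8.0623)/2,
  λ_1 = 17.5311,  λ_2 = 9.4689.

Step 4 — unit eigenvector for λ_1: solve (Sigma - λ_1 I)v = 0. First row:
  (17 - 17.5311)·v_x + (2)·v_y = 0, i.e. (-0.5311)·v_x + (2)·v_y = 0,
  so v ∝ (b, λ_1 - a) = (2, 0.5311) = u.
  ||u|| = √((2)² + (0.5311)²) = √(4.2821) ≈ 2.0693,
  v_1 = u/||u|| ≈ (0.9665, 0.2567) (||v_1|| = 1).

λ_1 = 17.5311,  λ_2 = 9.4689;  v_1 ≈ (0.9665, 0.2567)


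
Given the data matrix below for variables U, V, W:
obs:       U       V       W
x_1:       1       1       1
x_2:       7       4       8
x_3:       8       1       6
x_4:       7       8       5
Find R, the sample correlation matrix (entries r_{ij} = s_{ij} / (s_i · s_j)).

Step 1 — column means:
  mean(U) = (1 + 7 + 8 + 7) / 4 = 23/4 = 5.75
  mean(V) = (1 + 4 + 1 + 8) / 4 = 14/4 = 3.5
  mean(W) = (1 + 8 + 6 + 5) / 4 = 20/4 = 5

Step 2 — sample variances and covariances s[i,j] = (1/(n-1)) · Σ_k (x_{k,i} - mean_i) · (x_{k,j} - mean_j), with n-1 = 3:
  s[U,U] = ((-4.75)·(-4.75) + (1.25)·(1.25) + (2.25)·(2.25) + (1.25)·(1.25)) / 3 = 30.75/3 = 10.25
  s[U,V] = ((-4.75)·(-2.5) + (1.25)·(0.5) + (2.25)·(-2.5) + (1.25)·(4.5)) / 3 = 12.5/3 = 4.1667
  s[U,W] = ((-4.75)·(-4) + (1.25)·(3) + (2.25)·(1) + (1.25)·(0)) / 3 = 25/3 = 8.3333
  s[V,V] = ((-2.5)·(-2.5) + (0.5)·(0.5) + (-2.5)·(-2.5) + (4.5)·(4.5)) / 3 = 33/3 = 11
  s[V,W] = ((-2.5)·(-4) + (0.5)·(3) + (-2.5)·(1) + (4.5)·(0)) / 3 = 9/3 = 3
  s[W,W] = ((-4)·(-4) + (3)·(3) + (1)·(1) + (0)·(0)) / 3 = 26/3 = 8.6667
  Sample standard deviations s_i = √(s[i,i]):
  s(U) = √(10.25) = 3.2016
  s(V) = √(11) = 3.3166
  s(W) = √(8.6667) = 2.9439

Step 3 — r_{ij} = s_{ij} / (s_i · s_j):
  r[U,U] = 1 (diagonal).
  r[U,V] = 4.1667 / (3.2016 · 3.3166) = 4.1667 / 10.6184 = 0.3924
  r[U,W] = 8.3333 / (3.2016 · 2.9439) = 8.3333 / 9.4251 = 0.8842
  r[V,V] = 1 (diagonal).
  r[V,W] = 3 / (3.3166 · 2.9439) = 3 / 9.7639 = 0.3073
  r[W,W] = 1 (diagonal).

R is symmetric with unit diagonal. Assembling:

R = [[1, 0.3924, 0.8842],
 [0.3924, 1, 0.3073],
 [0.8842, 0.3073, 1]]


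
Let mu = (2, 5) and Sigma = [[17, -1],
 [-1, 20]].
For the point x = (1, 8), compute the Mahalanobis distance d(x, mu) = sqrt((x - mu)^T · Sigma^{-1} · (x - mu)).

Step 1 — centre the observation: (x - mu) = (-1, 3).

Step 2 — invert Sigma. det(Sigma) = 17·20 - (-1)² = 339.
  Sigma^{-1} = (1/det) · [[d, -b], [-b, a]] = [[0.059, 0.0029],
 [0.0029, 0.0501]].

Step 3 — form the quadratic (x - mu)^T · Sigma^{-1} · (x - mu):
  Sigma^{-1} · (x - mu) = (-0.0501, 0.1475).
  (x - mu)^T · [Sigma^{-1} · (x - mu)] = (-1)·(-0.0501) + (3)·(0.1475) = 0.4926.

Step 4 — take square root: d = √(0.4926) ≈ 0.7019.

d(x, mu) = √(0.4926) ≈ 0.7019


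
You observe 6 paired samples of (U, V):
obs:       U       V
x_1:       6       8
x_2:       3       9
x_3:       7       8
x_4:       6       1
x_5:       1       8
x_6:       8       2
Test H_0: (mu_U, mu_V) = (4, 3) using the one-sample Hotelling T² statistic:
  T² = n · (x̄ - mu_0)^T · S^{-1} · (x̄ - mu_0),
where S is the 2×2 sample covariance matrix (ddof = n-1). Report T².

Step 1 — sample mean vector:
  mean(U) = (6 + 3 + 7 + 6 + 1 + 8) / 6 = 31/6 = 5.1667
  mean(V) = (8 + 9 + 8 + 1 + 8 + 2) / 6 = 36/6 = 6
  x̄ = (5.1667, 6),  deviation x̄ - mu_0 = (5.1667, 6) - (4, 3) = (1.1667, 3).

Step 2 — sample covariance matrix, S[i,j] = (1/(n-1)) · Σ_k (x_{k,i} - mean_i) · (x_{k,j} - mean_j), divisor n-1 = 5:
  S[U,U] = ((0.8333)·(0.8333) + (-2.1667)·(-2.1667) + (1.8333)·(1.8333) + (0.8333)·(0.8333) + (-4.1667)·(-4.1667) + (2.8333)·(2.8333)) / 5 = 34.8333/5 = 6.9667
  S[U,V] = ((0.8333)·(2) + (-2.1667)·(3) + (1.8333)·(2) + (0.8333)·(-5) + (-4.1667)·(2) + (2.8333)·(-4)) / 5 = -25/5 = -5
  S[V,V] = ((2)·(2) + (3)·(3) + (2)·(2) + (-5)·(-5) + (2)·(2) + (-4)·(-4)) / 5 = 62/5 = 12.4
  S = [[6.9667, -5],
 [-5, 12.4]].

Step 3 — invert S. det(S) = 6.9667·12.4 - (-5)² = 61.3867.
  S^{-1} = (1/det) · [[d, -b], [-b, a]] = [[0.202, 0.0815],
 [0.0815, 0.1135]].

Step 4 — quadratic form (x̄ - mu_0)^T · S^{-1} · (x̄ - mu_0):
  S^{-1} · (x̄ - mu_0) = (0.48, 0.4355),
  (x̄ - mu_0)^T · [...] = (1.1667)·(0.48) + (3)·(0.4355) = 1.8665.

Step 5 — scale by n: T² = 6 · 1.8665 = 11.199.

T² ≈ 11.199


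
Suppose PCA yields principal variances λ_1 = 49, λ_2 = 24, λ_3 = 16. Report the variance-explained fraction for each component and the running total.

Step 1 — total variance = trace(Sigma) = Σ λ_i = 49 + 24 + 16 = 89.

Step 2 — fraction explained by component i = λ_i / Σ λ:
  PC1: 49/89 = 0.5506
  PC2: 24/89 = 0.2697
  PC3: 16/89 = 0.1798

Step 3 — cumulative fraction after k components = (λ_1 + ... + λ_k) / Σ λ:
  k = 1: 49/89 = 0.5506
  k = 2: (49 + 24)/89 = 73/89 = 0.8202
  k = 3: (49 + 24 + 16)/89 = 89/89 = 1

Summary (fraction, with percent):

explained: PC1 0.5506 (55.06%), PC2 0.2697 (26.97%), PC3 0.1798 (17.98%);  cumulative: 0.5506, 0.8202, 1


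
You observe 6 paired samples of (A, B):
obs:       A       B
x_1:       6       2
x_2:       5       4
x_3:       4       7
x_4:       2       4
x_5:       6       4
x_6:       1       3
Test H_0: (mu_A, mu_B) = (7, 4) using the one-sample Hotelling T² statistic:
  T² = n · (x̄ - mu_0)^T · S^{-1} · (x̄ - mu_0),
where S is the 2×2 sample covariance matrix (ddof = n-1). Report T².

Step 1 — sample mean vector:
  mean(A) = (6 + 5 + 4 + 2 + 6 + 1) / 6 = 24/6 = 4
  mean(B) = (2 + 4 + 7 + 4 + 4 + 3) / 6 = 24/6 = 4
  x̄ = (4, 4),  deviation x̄ - mu_0 = (4, 4) - (7, 4) = (-3, 0).

Step 2 — sample covariance matrix, S[i,j] = (1/(n-1)) · Σ_k (x_{k,i} - mean_i) · (x_{k,j} - mean_j), divisor n-1 = 5:
  S[A,A] = ((2)·(2) + (1)·(1) + (0)·(0) + (-2)·(-2) + (2)·(2) + (-3)·(-3)) / 5 = 22/5 = 4.4
  S[A,B] = ((2)·(-2) + (1)·(0) + (0)·(3) + (-2)·(0) + (2)·(0) + (-3)·(-1)) / 5 = -1/5 = -0.2
  S[B,B] = ((-2)·(-2) + (0)·(0) + (3)·(3) + (0)·(0) + (0)·(0) + (-1)·(-1)) / 5 = 14/5 = 2.8
  S = [[4.4, -0.2],
 [-0.2, 2.8]].

Step 3 — invert S. det(S) = 4.4·2.8 - (-0.2)² = 12.28.
  S^{-1} = (1/det) · [[d, -b], [-b, a]] = [[0.228, 0.0163],
 [0.0163, 0.3583]].

Step 4 — quadratic form (x̄ - mu_0)^T · S^{-1} · (x̄ - mu_0):
  S^{-1} · (x̄ - mu_0) = (-0.684, -0.0489),
  (x̄ - mu_0)^T · [...] = (-3)·(-0.684) + (0)·(-0.0489) = 2.0521.

Step 5 — scale by n: T² = 6 · 2.0521 = 12.3127.

T² ≈ 12.3127


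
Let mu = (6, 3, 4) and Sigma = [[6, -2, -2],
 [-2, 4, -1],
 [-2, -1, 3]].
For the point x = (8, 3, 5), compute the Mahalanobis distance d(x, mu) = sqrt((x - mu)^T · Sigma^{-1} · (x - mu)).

Step 1 — centre the observation: (x - mu) = (2, 0, 1).

Step 2 — invert Sigma (cofactor / det for 3×3, or solve directly):
  Sigma^{-1} = [[0.3667, 0.2667, 0.3333],
 [0.2667, 0.4667, 0.3333],
 [0.3333, 0.3333, 0.6667]].

Step 3 — form the quadratic (x - mu)^T · Sigma^{-1} · (x - mu):
  Sigma^{-1} · (x - mu) = (1.0667, 0.8667, 1.3333).
  (x - mu)^T · [Sigma^{-1} · (x - mu)] = (2)·(1.0667) + (0)·(0.8667) + (1)·(1.3333) = 3.4667.

Step 4 — take square root: d = √(3.4667) ≈ 1.8619.

d(x, mu) = √(3.4667) ≈ 1.8619


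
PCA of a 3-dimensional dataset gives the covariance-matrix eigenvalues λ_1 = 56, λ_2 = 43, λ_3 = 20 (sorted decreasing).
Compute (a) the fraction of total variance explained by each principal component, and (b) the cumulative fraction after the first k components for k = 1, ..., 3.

Step 1 — total variance = trace(Sigma) = Σ λ_i = 56 + 43 + 20 = 119.

Step 2 — fraction explained by component i = λ_i / Σ λ:
  PC1: 56/119 = 0.4706
  PC2: 43/119 = 0.3613
  PC3: 20/119 = 0.1681

Step 3 — cumulative fraction after k components = (λ_1 + ... + λ_k) / Σ λ:
  k = 1: 56/119 = 0.4706
  k = 2: (56 + 43)/119 = 99/119 = 0.8319
  k = 3: (56 + 43 + 20)/119 = 119/119 = 1

Summary (fraction, with percent):

explained: PC1 0.4706 (47.06%), PC2 0.3613 (36.13%), PC3 0.1681 (16.81%);  cumulative: 0.4706, 0.8319, 1


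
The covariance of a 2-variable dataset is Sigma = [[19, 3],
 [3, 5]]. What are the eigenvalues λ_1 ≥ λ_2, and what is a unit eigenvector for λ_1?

Step 1 — characteristic polynomial of 2×2 Sigma:
  det(Sigma - λI) = λ² - trace · λ + det = 0.
  trace = 19 + 5 = 24, det = 19·5 - (3)² = 86.
Step 2 — discriminant:
  Δ = trace² - 4·det = 576 - 344 = 232.
Step 3 — eigenvalues:
  λ = (trace ± √Δ)/2 = (24 ± 15.2315)/2,
  λ_1 = 19.6158,  λ_2 = 4.3842.

Step 4 — unit eigenvector for λ_1: solve (Sigma - λ_1 I)v = 0. First row:
  (19 - 19.6158)·v_x + (3)·v_y = 0, i.e. (-0.6158)·v_x + (3)·v_y = 0,
  so v ∝ (b, λ_1 - a) = (3, 0.6158) = u.
  ||u|| = √((3)² + (0.6158)²) = √(9.3792) ≈ 3.0625,
  v_1 = u/||u|| ≈ (0.9796, 0.2011) (||v_1|| = 1).

λ_1 = 19.6158,  λ_2 = 4.3842;  v_1 ≈ (0.9796, 0.2011)


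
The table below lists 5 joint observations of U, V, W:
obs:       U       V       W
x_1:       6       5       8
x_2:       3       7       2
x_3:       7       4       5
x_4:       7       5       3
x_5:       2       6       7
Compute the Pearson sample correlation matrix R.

Step 1 — column means:
  mean(U) = (6 + 3 + 7 + 7 + 2) / 5 = 25/5 = 5
  mean(V) = (5 + 7 + 4 + 5 + 6) / 5 = 27/5 = 5.4
  mean(W) = (8 + 2 + 5 + 3 + 7) / 5 = 25/5 = 5

Step 2 — sample variances and covariances s[i,j] = (1/(n-1)) · Σ_k (x_{k,i} - mean_i) · (x_{k,j} - mean_j), with n-1 = 4:
  s[U,U] = ((1)·(1) + (-2)·(-2) + (2)·(2) + (2)·(2) + (-3)·(-3)) / 4 = 22/4 = 5.5
  s[U,V] = ((1)·(-0.4) + (-2)·(1.6) + (2)·(-1.4) + (2)·(-0.4) + (-3)·(0.6)) / 4 = -9/4 = -2.25
  s[U,W] = ((1)·(3) + (-2)·(-3) + (2)·(0) + (2)·(-2) + (-3)·(2)) / 4 = -1/4 = -0.25
  s[V,V] = ((-0.4)·(-0.4) + (1.6)·(1.6) + (-1.4)·(-1.4) + (-0.4)·(-0.4) + (0.6)·(0.6)) / 4 = 5.2/4 = 1.3
  s[V,W] = ((-0.4)·(3) + (1.6)·(-3) + (-1.4)·(0) + (-0.4)·(-2) + (0.6)·(2)) / 4 = -4/4 = -1
  s[W,W] = ((3)·(3) + (-3)·(-3) + (0)·(0) + (-2)·(-2) + (2)·(2)) / 4 = 26/4 = 6.5
  Sample standard deviations s_i = √(s[i,i]):
  s(U) = √(5.5) = 2.3452
  s(V) = √(1.3) = 1.1402
  s(W) = √(6.5) = 2.5495

Step 3 — r_{ij} = s_{ij} / (s_i · s_j):
  r[U,U] = 1 (diagonal).
  r[U,V] = -2.25 / (2.3452 · 1.1402) = -2.25 / 2.6739 = -0.8415
  r[U,W] = -0.25 / (2.3452 · 2.5495) = -0.25 / 5.9791 = -0.0418
  r[V,V] = 1 (diagonal).
  r[V,W] = -1 / (1.1402 · 2.5495) = -1 / 2.9069 = -0.344
  r[W,W] = 1 (diagonal).

R is symmetric with unit diagonal. Assembling:

R = [[1, -0.8415, -0.0418],
 [-0.8415, 1, -0.344],
 [-0.0418, -0.344, 1]]


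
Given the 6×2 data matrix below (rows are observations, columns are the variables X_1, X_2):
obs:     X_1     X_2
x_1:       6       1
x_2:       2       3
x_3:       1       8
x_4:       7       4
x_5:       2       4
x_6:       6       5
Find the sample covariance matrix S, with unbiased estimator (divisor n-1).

Step 1 — column means:
  mean(X_1) = (6 + 2 + 1 + 7 + 2 + 6) / 6 = 24/6 = 4
  mean(X_2) = (1 + 3 + 8 + 4 + 4 + 5) / 6 = 25/6 = 4.1667

Step 2 — sample covariance S[i,j] = (1/(n-1)) · Σ_k (x_{k,i} - mean_i) · (x_{k,j} - mean_j), with n-1 = 5.
  S[X_1,X_1] = ((2)·(2) + (-2)·(-2) + (-3)·(-3) + (3)·(3) + (-2)·(-2) + (2)·(2)) / 5 = 34/5 = 6.8
  S[X_1,X_2] = ((2)·(-3.1667) + (-2)·(-1.1667) + (-3)·(3.8333) + (3)·(-0.1667) + (-2)·(-0.1667) + (2)·(0.8333)) / 5 = -14/5 = -2.8
  S[X_2,X_2] = ((-3.1667)·(-3.1667) + (-1.1667)·(-1.1667) + (3.8333)·(3.8333) + (-0.1667)·(-0.1667) + (-0.1667)·(-0.1667) + (0.8333)·(0.8333)) / 5 = 26.8333/5 = 5.3667

S is symmetric (S[j,i] = S[i,j]). Assembling:

S = [[6.8, -2.8],
 [-2.8, 5.3667]]


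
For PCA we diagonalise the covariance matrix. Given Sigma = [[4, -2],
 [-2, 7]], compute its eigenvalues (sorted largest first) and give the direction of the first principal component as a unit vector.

Step 1 — characteristic polynomial of 2×2 Sigma:
  det(Sigma - λI) = λ² - trace · λ + det = 0.
  trace = 4 + 7 = 11, det = 4·7 - (-2)² = 24.
Step 2 — discriminant:
  Δ = trace² - 4·det = 121 - 96 = 25.
Step 3 — eigenvalues:
  λ = (trace ± √Δ)/2 = (11 ± 5)/2,
  λ_1 = 8,  λ_2 = 3.

Step 4 — unit eigenvector for λ_1: solve (Sigma - λ_1 I)v = 0. First row:
  (4 - 8)·v_x + (-2)·v_y = 0, i.e. (-4)·v_x + (-2)·v_y = 0,
  so v ∝ (b, λ_1 - a) = (-2, 4); multiply by -1 so the first entry is positive: u = (2, -4).
  ||u|| = √((2)² + (-4)²) = √(20) ≈ 4.4721,
  v_1 = u/||u|| ≈ (0.4472, -0.8944) (||v_1|| = 1).

λ_1 = 8,  λ_2 = 3;  v_1 ≈ (0.4472, -0.8944)


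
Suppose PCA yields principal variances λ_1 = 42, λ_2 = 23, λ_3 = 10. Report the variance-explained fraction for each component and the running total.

Step 1 — total variance = trace(Sigma) = Σ λ_i = 42 + 23 + 10 = 75.

Step 2 — fraction explained by component i = λ_i / Σ λ:
  PC1: 42/75 = 0.56
  PC2: 23/75 = 0.3067
  PC3: 10/75 = 0.1333

Step 3 — cumulative fraction after k components = (λ_1 + ... + λ_k) / Σ λ:
  k = 1: 42/75 = 0.56
  k = 2: (42 + 23)/75 = 65/75 = 0.8667
  k = 3: (42 + 23 + 10)/75 = 75/75 = 1

Summary (fraction, with percent):

explained: PC1 0.56 (56%), PC2 0.3067 (30.67%), PC3 0.1333 (13.33%);  cumulative: 0.56, 0.8667, 1


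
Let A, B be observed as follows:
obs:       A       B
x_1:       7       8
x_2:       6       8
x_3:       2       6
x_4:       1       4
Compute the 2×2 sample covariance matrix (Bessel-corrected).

Step 1 — column means:
  mean(A) = (7 + 6 + 2 + 1) / 4 = 16/4 = 4
  mean(B) = (8 + 8 + 6 + 4) / 4 = 26/4 = 6.5

Step 2 — sample covariance S[i,j] = (1/(n-1)) · Σ_k (x_{k,i} - mean_i) · (x_{k,j} - mean_j), with n-1 = 3.
  S[A,A] = ((3)·(3) + (2)·(2) + (-2)·(-2) + (-3)·(-3)) / 3 = 26/3 = 8.6667
  S[A,B] = ((3)·(1.5) + (2)·(1.5) + (-2)·(-0.5) + (-3)·(-2.5)) / 3 = 16/3 = 5.3333
  S[B,B] = ((1.5)·(1.5) + (1.5)·(1.5) + (-0.5)·(-0.5) + (-2.5)·(-2.5)) / 3 = 11/3 = 3.6667

S is symmetric (S[j,i] = S[i,j]). Assembling:

S = [[8.6667, 5.3333],
 [5.3333, 3.6667]]


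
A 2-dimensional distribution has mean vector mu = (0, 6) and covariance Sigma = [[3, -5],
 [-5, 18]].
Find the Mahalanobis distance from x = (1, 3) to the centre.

Step 1 — centre the observation: (x - mu) = (1, -3).

Step 2 — invert Sigma. det(Sigma) = 3·18 - (-5)² = 29.
  Sigma^{-1} = (1/det) · [[d, -b], [-b, a]] = [[0.6207, 0.1724],
 [0.1724, 0.1034]].

Step 3 — form the quadratic (x - mu)^T · Sigma^{-1} · (x - mu):
  Sigma^{-1} · (x - mu) = (0.1034, -0.1379).
  (x - mu)^T · [Sigma^{-1} · (x - mu)] = (1)·(0.1034) + (-3)·(-0.1379) = 0.5172.

Step 4 — take square root: d = √(0.5172) ≈ 0.7192.

d(x, mu) = √(0.5172) ≈ 0.7192


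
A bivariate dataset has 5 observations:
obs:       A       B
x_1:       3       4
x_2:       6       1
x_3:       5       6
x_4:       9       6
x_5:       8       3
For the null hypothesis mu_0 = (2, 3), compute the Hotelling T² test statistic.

Step 1 — sample mean vector:
  mean(A) = (3 + 6 + 5 + 9 + 8) / 5 = 31/5 = 6.2
  mean(B) = (4 + 1 + 6 + 6 + 3) / 5 = 20/5 = 4
  x̄ = (6.2, 4),  deviation x̄ - mu_0 = (6.2, 4) - (2, 3) = (4.2, 1).

Step 2 — sample covariance matrix, S[i,j] = (1/(n-1)) · Σ_k (x_{k,i} - mean_i) · (x_{k,j} - mean_j), divisor n-1 = 4:
  S[A,A] = ((-3.2)·(-3.2) + (-0.2)·(-0.2) + (-1.2)·(-1.2) + (2.8)·(2.8) + (1.8)·(1.8)) / 4 = 22.8/4 = 5.7
  S[A,B] = ((-3.2)·(0) + (-0.2)·(-3) + (-1.2)·(2) + (2.8)·(2) + (1.8)·(-1)) / 4 = 2/4 = 0.5
  S[B,B] = ((0)·(0) + (-3)·(-3) + (2)·(2) + (2)·(2) + (-1)·(-1)) / 4 = 18/4 = 4.5
  S = [[5.7, 0.5],
 [0.5, 4.5]].

Step 3 — invert S. det(S) = 5.7·4.5 - (0.5)² = 25.4.
  S^{-1} = (1/det) · [[d, -b], [-b, a]] = [[0.1772, -0.0197],
 [-0.0197, 0.2244]].

Step 4 — quadratic form (x̄ - mu_0)^T · S^{-1} · (x̄ - mu_0):
  S^{-1} · (x̄ - mu_0) = (0.7244, 0.1417),
  (x̄ - mu_0)^T · [...] = (4.2)·(0.7244) + (1)·(0.1417) = 3.1843.

Step 5 — scale by n: T² = 5 · 3.1843 = 15.9213.

T² ≈ 15.9213


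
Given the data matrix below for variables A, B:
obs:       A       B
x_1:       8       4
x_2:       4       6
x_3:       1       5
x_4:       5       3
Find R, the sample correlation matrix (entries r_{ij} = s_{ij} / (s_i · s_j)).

Step 1 — column means:
  mean(A) = (8 + 4 + 1 + 5) / 4 = 18/4 = 4.5
  mean(B) = (4 + 6 + 5 + 3) / 4 = 18/4 = 4.5

Step 2 — sample variances and covariances s[i,j] = (1/(n-1)) · Σ_k (x_{k,i} - mean_i) · (x_{k,j} - mean_j), with n-1 = 3:
  s[A,A] = ((3.5)·(3.5) + (-0.5)·(-0.5) + (-3.5)·(-3.5) + (0.5)·(0.5)) / 3 = 25/3 = 8.3333
  s[A,B] = ((3.5)·(-0.5) + (-0.5)·(1.5) + (-3.5)·(0.5) + (0.5)·(-1.5)) / 3 = -5/3 = -1.6667
  s[B,B] = ((-0.5)·(-0.5) + (1.5)·(1.5) + (0.5)·(0.5) + (-1.5)·(-1.5)) / 3 = 5/3 = 1.6667
  Sample standard deviations s_i = √(s[i,i]):
  s(A) = √(8.3333) = 2.8868
  s(B) = √(1.6667) = 1.291

Step 3 — r_{ij} = s_{ij} / (s_i · s_j):
  r[A,A] = 1 (diagonal).
  r[A,B] = -1.6667 / (2.8868 · 1.291) = -1.6667 / 3.7268 = -0.4472
  r[B,B] = 1 (diagonal).

R is symmetric with unit diagonal. Assembling:

R = [[1, -0.4472],
 [-0.4472, 1]]


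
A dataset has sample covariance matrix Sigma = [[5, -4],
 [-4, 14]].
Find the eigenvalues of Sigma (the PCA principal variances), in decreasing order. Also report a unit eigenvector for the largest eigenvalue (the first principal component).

Step 1 — characteristic polynomial of 2×2 Sigma:
  det(Sigma - λI) = λ² - trace · λ + det = 0.
  trace = 5 + 14 = 19, det = 5·14 - (-4)² = 54.
Step 2 — discriminant:
  Δ = trace² - 4·det = 361 - 216 = 145.
Step 3 — eigenvalues:
  λ = (trace ± √Δ)/2 = (19 ± 12.0416)/2,
  λ_1 = 15.5208,  λ_2 = 3.4792.

Step 4 — unit eigenvector for λ_1: solve (Sigma - λ_1 I)v = 0. First row:
  (5 - 15.5208)·v_x + (-4)·v_y = 0, i.e. (-10.5208)·v_x + (-4)·v_y = 0,
  so v ∝ (b, λ_1 - a) = (-4, 10.5208); multiply by -1 so the first entry is positive: u = (4, -10.5208).
  ||u|| = √((4)² + (-10.5208)²) = √(126.6872) ≈ 11.2555,
  v_1 = u/||u|| ≈ (0.3554, -0.9347) (||v_1|| = 1).

λ_1 = 15.5208,  λ_2 = 3.4792;  v_1 ≈ (0.3554, -0.9347)


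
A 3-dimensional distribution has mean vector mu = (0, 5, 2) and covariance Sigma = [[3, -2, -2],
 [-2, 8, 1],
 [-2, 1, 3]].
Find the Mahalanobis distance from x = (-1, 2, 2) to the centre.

Step 1 — centre the observation: (x - mu) = (-1, -3, 0).

Step 2 — invert Sigma (cofactor / det for 3×3, or solve directly):
  Sigma^{-1} = [[0.697, 0.1212, 0.4242],
 [0.1212, 0.1515, 0.0303],
 [0.4242, 0.0303, 0.6061]].

Step 3 — form the quadratic (x - mu)^T · Sigma^{-1} · (x - mu):
  Sigma^{-1} · (x - mu) = (-1.0606, -0.5758, -0.5152).
  (x - mu)^T · [Sigma^{-1} · (x - mu)] = (-1)·(-1.0606) + (-3)·(-0.5758) + (0)·(-0.5152) = 2.7879.

Step 4 — take square root: d = √(2.7879) ≈ 1.6697.

d(x, mu) = √(2.7879) ≈ 1.6697


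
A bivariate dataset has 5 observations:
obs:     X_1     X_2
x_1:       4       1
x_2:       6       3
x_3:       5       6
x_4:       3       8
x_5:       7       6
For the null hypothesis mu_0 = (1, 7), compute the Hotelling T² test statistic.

Step 1 — sample mean vector:
  mean(X_1) = (4 + 6 + 5 + 3 + 7) / 5 = 25/5 = 5
  mean(X_2) = (1 + 3 + 6 + 8 + 6) / 5 = 24/5 = 4.8
  x̄ = (5, 4.8),  deviation x̄ - mu_0 = (5, 4.8) - (1, 7) = (4, -2.2).

Step 2 — sample covariance matrix, S[i,j] = (1/(n-1)) · Σ_k (x_{k,i} - mean_i) · (x_{k,j} - mean_j), divisor n-1 = 4:
  S[X_1,X_1] = ((-1)·(-1) + (1)·(1) + (0)·(0) + (-2)·(-2) + (2)·(2)) / 4 = 10/4 = 2.5
  S[X_1,X_2] = ((-1)·(-3.8) + (1)·(-1.8) + (0)·(1.2) + (-2)·(3.2) + (2)·(1.2)) / 4 = -2/4 = -0.5
  S[X_2,X_2] = ((-3.8)·(-3.8) + (-1.8)·(-1.8) + (1.2)·(1.2) + (3.2)·(3.2) + (1.2)·(1.2)) / 4 = 30.8/4 = 7.7
  S = [[2.5, -0.5],
 [-0.5, 7.7]].

Step 3 — invert S. det(S) = 2.5·7.7 - (-0.5)² = 19.
  S^{-1} = (1/det) · [[d, -b], [-b, a]] = [[0.4053, 0.0263],
 [0.0263, 0.1316]].

Step 4 — quadratic form (x̄ - mu_0)^T · S^{-1} · (x̄ - mu_0):
  S^{-1} · (x̄ - mu_0) = (1.5632, -0.1842),
  (x̄ - mu_0)^T · [...] = (4)·(1.5632) + (-2.2)·(-0.1842) = 6.6579.

Step 5 — scale by n: T² = 5 · 6.6579 = 33.2895.

T² ≈ 33.2895


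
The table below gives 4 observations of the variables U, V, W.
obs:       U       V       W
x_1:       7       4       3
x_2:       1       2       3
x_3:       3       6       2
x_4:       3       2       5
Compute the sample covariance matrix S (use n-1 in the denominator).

Step 1 — column means:
  mean(U) = (7 + 1 + 3 + 3) / 4 = 14/4 = 3.5
  mean(V) = (4 + 2 + 6 + 2) / 4 = 14/4 = 3.5
  mean(W) = (3 + 3 + 2 + 5) / 4 = 13/4 = 3.25

Step 2 — sample covariance S[i,j] = (1/(n-1)) · Σ_k (x_{k,i} - mean_i) · (x_{k,j} - mean_j), with n-1 = 3.
  S[U,U] = ((3.5)·(3.5) + (-2.5)·(-2.5) + (-0.5)·(-0.5) + (-0.5)·(-0.5)) / 3 = 19/3 = 6.3333
  S[U,V] = ((3.5)·(0.5) + (-2.5)·(-1.5) + (-0.5)·(2.5) + (-0.5)·(-1.5)) / 3 = 5/3 = 1.6667
  S[U,W] = ((3.5)·(-0.25) + (-2.5)·(-0.25) + (-0.5)·(-1.25) + (-0.5)·(1.75)) / 3 = -0.5/3 = -0.1667
  S[V,V] = ((0.5)·(0.5) + (-1.5)·(-1.5) + (2.5)·(2.5) + (-1.5)·(-1.5)) / 3 = 11/3 = 3.6667
  S[V,W] = ((0.5)·(-0.25) + (-1.5)·(-0.25) + (2.5)·(-1.25) + (-1.5)·(1.75)) / 3 = -5.5/3 = -1.8333
  S[W,W] = ((-0.25)·(-0.25) + (-0.25)·(-0.25) + (-1.25)·(-1.25) + (1.75)·(1.75)) / 3 = 4.75/3 = 1.5833

S is symmetric (S[j,i] = S[i,j]). Assembling:

S = [[6.3333, 1.6667, -0.1667],
 [1.6667, 3.6667, -1.8333],
 [-0.1667, -1.8333, 1.5833]]


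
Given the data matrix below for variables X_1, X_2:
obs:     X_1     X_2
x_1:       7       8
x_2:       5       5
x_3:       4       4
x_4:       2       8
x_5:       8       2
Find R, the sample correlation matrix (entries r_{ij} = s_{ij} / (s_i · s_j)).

Step 1 — column means:
  mean(X_1) = (7 + 5 + 4 + 2 + 8) / 5 = 26/5 = 5.2
  mean(X_2) = (8 + 5 + 4 + 8 + 2) / 5 = 27/5 = 5.4

Step 2 — sample variances and covariances s[i,j] = (1/(n-1)) · Σ_k (x_{k,i} - mean_i) · (x_{k,j} - mean_j), with n-1 = 4:
  s[X_1,X_1] = ((1.8)·(1.8) + (-0.2)·(-0.2) + (-1.2)·(-1.2) + (-3.2)·(-3.2) + (2.8)·(2.8)) / 4 = 22.8/4 = 5.7
  s[X_1,X_2] = ((1.8)·(2.6) + (-0.2)·(-0.4) + (-1.2)·(-1.4) + (-3.2)·(2.6) + (2.8)·(-3.4)) / 4 = -11.4/4 = -2.85
  s[X_2,X_2] = ((2.6)·(2.6) + (-0.4)·(-0.4) + (-1.4)·(-1.4) + (2.6)·(2.6) + (-3.4)·(-3.4)) / 4 = 27.2/4 = 6.8
  Sample standard deviations s_i = √(s[i,i]):
  s(X_1) = √(5.7) = 2.3875
  s(X_2) = √(6.8) = 2.6077

Step 3 — r_{ij} = s_{ij} / (s_i · s_j):
  r[X_1,X_1] = 1 (diagonal).
  r[X_1,X_2] = -2.85 / (2.3875 · 2.6077) = -2.85 / 6.2258 = -0.4578
  r[X_2,X_2] = 1 (diagonal).

R is symmetric with unit diagonal. Assembling:

R = [[1, -0.4578],
 [-0.4578, 1]]


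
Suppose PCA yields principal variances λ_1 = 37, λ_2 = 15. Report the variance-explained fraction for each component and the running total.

Step 1 — total variance = trace(Sigma) = Σ λ_i = 37 + 15 = 52.

Step 2 — fraction explained by component i = λ_i / Σ λ:
  PC1: 37/52 = 0.7115
  PC2: 15/52 = 0.2885

Step 3 — cumulative fraction after k components = (λ_1 + ... + λ_k) / Σ λ:
  k = 1: 37/52 = 0.7115
  k = 2: (37 + 15)/52 = 52/52 = 1

Summary (fraction, with percent):

explained: PC1 0.7115 (71.15%), PC2 0.2885 (28.85%);  cumulative: 0.7115, 1


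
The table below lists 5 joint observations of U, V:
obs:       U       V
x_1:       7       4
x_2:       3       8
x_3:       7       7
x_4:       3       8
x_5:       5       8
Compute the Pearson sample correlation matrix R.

Step 1 — column means:
  mean(U) = (7 + 3 + 7 + 3 + 5) / 5 = 25/5 = 5
  mean(V) = (4 + 8 + 7 + 8 + 8) / 5 = 35/5 = 7

Step 2 — sample variances and covariances s[i,j] = (1/(n-1)) · Σ_k (x_{k,i} - mean_i) · (x_{k,j} - mean_j), with n-1 = 4:
  s[U,U] = ((2)·(2) + (-2)·(-2) + (2)·(2) + (-2)·(-2) + (0)·(0)) / 4 = 16/4 = 4
  s[U,V] = ((2)·(-3) + (-2)·(1) + (2)·(0) + (-2)·(1) + (0)·(1)) / 4 = -10/4 = -2.5
  s[V,V] = ((-3)·(-3) + (1)·(1) + (0)·(0) + (1)·(1) + (1)·(1)) / 4 = 12/4 = 3
  Sample standard deviations s_i = √(s[i,i]):
  s(U) = √(4) = 2
  s(V) = √(3) = 1.7321

Step 3 — r_{ij} = s_{ij} / (s_i · s_j):
  r[U,U] = 1 (diagonal).
  r[U,V] = -2.5 / (2 · 1.7321) = -2.5 / 3.4641 = -0.7217
  r[V,V] = 1 (diagonal).

R is symmetric with unit diagonal. Assembling:

R = [[1, -0.7217],
 [-0.7217, 1]]


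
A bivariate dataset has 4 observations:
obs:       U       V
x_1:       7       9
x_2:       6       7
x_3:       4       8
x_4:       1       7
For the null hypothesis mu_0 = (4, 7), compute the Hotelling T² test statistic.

Step 1 — sample mean vector:
  mean(U) = (7 + 6 + 4 + 1) / 4 = 18/4 = 4.5
  mean(V) = (9 + 7 + 8 + 7) / 4 = 31/4 = 7.75
  x̄ = (4.5, 7.75),  deviation x̄ - mu_0 = (4.5, 7.75) - (4, 7) = (0.5, 0.75).

Step 2 — sample covariance matrix, S[i,j] = (1/(n-1)) · Σ_k (x_{k,i} - mean_i) · (x_{k,j} - mean_j), divisor n-1 = 3:
  S[U,U] = ((2.5)·(2.5) + (1.5)·(1.5) + (-0.5)·(-0.5) + (-3.5)·(-3.5)) / 3 = 21/3 = 7
  S[U,V] = ((2.5)·(1.25) + (1.5)·(-0.75) + (-0.5)·(0.25) + (-3.5)·(-0.75)) / 3 = 4.5/3 = 1.5
  S[V,V] = ((1.25)·(1.25) + (-0.75)·(-0.75) + (0.25)·(0.25) + (-0.75)·(-0.75)) / 3 = 2.75/3 = 0.9167
  S = [[7, 1.5],
 [1.5, 0.9167]].

Step 3 — invert S. det(S) = 7·0.9167 - (1.5)² = 4.1667.
  S^{-1} = (1/det) · [[d, -b], [-b, a]] = [[0.22, -0.36],
 [-0.36, 1.68]].

Step 4 — quadratic form (x̄ - mu_0)^T · S^{-1} · (x̄ - mu_0):
  S^{-1} · (x̄ - mu_0) = (-0.16, 1.08),
  (x̄ - mu_0)^T · [...] = (0.5)·(-0.16) + (0.75)·(1.08) = 0.73.

Step 5 — scale by n: T² = 4 · 0.73 = 2.92.

T² ≈ 2.92
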